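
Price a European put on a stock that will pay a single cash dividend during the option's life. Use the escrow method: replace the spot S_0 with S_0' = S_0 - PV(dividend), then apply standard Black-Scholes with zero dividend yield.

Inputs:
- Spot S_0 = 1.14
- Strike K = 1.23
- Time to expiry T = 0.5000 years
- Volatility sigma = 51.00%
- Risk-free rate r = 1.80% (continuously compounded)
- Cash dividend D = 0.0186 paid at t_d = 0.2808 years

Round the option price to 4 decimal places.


PV(D) = D * exp(-r * t_d) = 0.0186 * 0.99495835 = 0.01850623
S_0' = S_0 - PV(D) = 1.1400 - 0.01850623 = 1.12149377
d1 = (ln(S_0'/K) + (r + sigma^2/2)*T) / (sigma*sqrt(T)) = -0.05082197
d2 = d1 - sigma*sqrt(T) = -0.41144643
exp(-rT) = 0.99104038
N(-d1) = 0.52026631; N(-d2) = 0.65962739
P = K * exp(-rT) * N(-d2) - S_0' * N(-d1) = 1.2300 * 0.99104038 * 0.65962739 - 1.12149377 * 0.52026631 = 0.2206

Answer: Price = 0.2206


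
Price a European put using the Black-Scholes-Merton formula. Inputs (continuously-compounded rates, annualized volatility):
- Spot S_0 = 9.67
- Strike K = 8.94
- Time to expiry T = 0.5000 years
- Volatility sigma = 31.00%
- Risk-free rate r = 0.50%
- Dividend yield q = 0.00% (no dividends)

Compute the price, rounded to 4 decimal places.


d1 = (ln(S/K) + (r - q + 0.5*sigma^2) * T) / (sigma * sqrt(T)) = 0.47908866
d2 = d1 - sigma * sqrt(T) = 0.25988556
exp(-rT) = 0.99750312; exp(-qT) = 1.00000000
P = K * exp(-rT) * N(-d2) - S_0 * exp(-qT) * N(-d1)
N(-d1) = 0.31593778; N(-d2) = 0.39747603
P = 8.9400 * 0.99750312 * 0.39747603 - 9.6700 * 1.00000000 * 0.31593778 = 0.4894

Answer: Price = 0.4894


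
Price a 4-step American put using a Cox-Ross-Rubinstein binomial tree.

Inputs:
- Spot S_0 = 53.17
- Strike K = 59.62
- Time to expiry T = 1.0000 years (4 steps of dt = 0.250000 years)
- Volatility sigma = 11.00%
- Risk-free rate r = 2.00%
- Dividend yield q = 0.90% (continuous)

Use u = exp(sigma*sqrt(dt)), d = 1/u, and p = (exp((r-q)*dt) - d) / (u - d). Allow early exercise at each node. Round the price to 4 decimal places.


dt = T/N = 0.250000
u = exp(sigma*sqrt(dt)) = 1.056541; d = 1/u = 0.946485
p = (exp((r-q)*dt) - d) / (u - d) = 0.511275
Discount per step: exp(-r*dt) = 0.995012
Stock lattice S(k, i) with i counting down-moves:
  k=0: S(0,0) = 53.1700
  k=1: S(1,0) = 56.1763; S(1,1) = 50.3246
  k=2: S(2,0) = 59.3525; S(2,1) = 53.1700; S(2,2) = 47.6315
  k=3: S(3,0) = 62.7083; S(3,1) = 56.1763; S(3,2) = 50.3246; S(3,3) = 45.0825
  k=4: S(4,0) = 66.2539; S(4,1) = 59.3525; S(4,2) = 53.1700; S(4,3) = 47.6315; S(4,4) = 42.6699
Terminal payoffs V(N, i) = max(K - S_T, 0):
  V(4,0) = 0.000000; V(4,1) = 0.267495; V(4,2) = 6.450000; V(4,3) = 11.988499; V(4,4) = 16.950076
Backward induction: V(k, i) = exp(-r*dt) * [p * V(k+1, i) + (1-p) * V(k+1, i+1)]; then take max(V_cont, immediate exercise) for American.
  V(3,0) = exp(-r*dt) * [p*0.000000 + (1-p)*0.267495] = 0.130079; exercise = 0.000000; V(3,0) = max -> 0.130079
  V(3,1) = exp(-r*dt) * [p*0.267495 + (1-p)*6.450000] = 3.272634; exercise = 3.443736; V(3,1) = max -> 3.443736
  V(3,2) = exp(-r*dt) * [p*6.450000 + (1-p)*11.988499] = 9.111132; exercise = 9.295385; V(3,2) = max -> 9.295385
  V(3,3) = exp(-r*dt) * [p*11.988499 + (1-p)*16.950076] = 14.341457; exercise = 14.537492; V(3,3) = max -> 14.537492
  V(2,0) = exp(-r*dt) * [p*0.130079 + (1-p)*3.443736] = 1.740819; exercise = 0.267495; V(2,0) = max -> 1.740819
  V(2,1) = exp(-r*dt) * [p*3.443736 + (1-p)*9.295385] = 6.272142; exercise = 6.450000; V(2,1) = max -> 6.450000
  V(2,2) = exp(-r*dt) * [p*9.295385 + (1-p)*14.537492] = 11.798193; exercise = 11.988499; V(2,2) = max -> 11.988499
  V(1,0) = exp(-r*dt) * [p*1.740819 + (1-p)*6.450000] = 4.022151; exercise = 3.443736; V(1,0) = max -> 4.022151
  V(1,1) = exp(-r*dt) * [p*6.450000 + (1-p)*11.988499] = 9.111132; exercise = 9.295385; V(1,1) = max -> 9.295385
  V(0,0) = exp(-r*dt) * [p*4.022151 + (1-p)*9.295385] = 6.566397; exercise = 6.450000; V(0,0) = max -> 6.566397

Answer: Price = V(0,0) = 6.5664


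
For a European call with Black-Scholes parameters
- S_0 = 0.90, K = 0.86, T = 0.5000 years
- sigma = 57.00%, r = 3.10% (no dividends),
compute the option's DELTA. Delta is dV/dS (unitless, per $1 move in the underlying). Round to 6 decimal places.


d1 = 0.3527777418; d2 = -0.0502731235
phi(d1) = 0.3748742657; exp(-qT) = 1.0000000000; exp(-rT) = 0.9846195068
N(d1) = 0.6378724641
Delta = exp(-qT) * N(d1) = 1.0000000000 * 0.6378724641 = 0.637872

Answer: Delta = 0.637872


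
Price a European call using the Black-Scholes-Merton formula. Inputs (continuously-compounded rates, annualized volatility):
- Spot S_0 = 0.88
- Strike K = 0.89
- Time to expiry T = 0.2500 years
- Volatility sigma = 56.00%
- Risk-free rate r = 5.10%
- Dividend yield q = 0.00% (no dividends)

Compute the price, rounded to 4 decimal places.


Answer: Price = 0.0985

Derivation:
d1 = (ln(S/K) + (r - q + 0.5*sigma^2) * T) / (sigma * sqrt(T)) = 0.14518016
d2 = d1 - sigma * sqrt(T) = -0.13481984
exp(-rT) = 0.98733094; exp(-qT) = 1.00000000
C = S_0 * exp(-qT) * N(d1) - K * exp(-rT) * N(d2)
N(d1) = 0.55771568; N(d2) = 0.44637716
C = 0.8800 * 1.00000000 * 0.55771568 - 0.8900 * 0.98733094 * 0.44637716 = 0.0985


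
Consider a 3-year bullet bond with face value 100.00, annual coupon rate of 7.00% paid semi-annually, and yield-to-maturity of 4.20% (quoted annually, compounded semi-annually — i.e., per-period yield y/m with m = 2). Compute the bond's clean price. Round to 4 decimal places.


Answer: Price = 107.8156

Derivation:
Coupon per period c = face * coupon_rate / m = 3.500000
Periods per year m = 2; per-period yield y/m = 0.021000
Number of cashflows N = 6
Cashflows (t years, CF_t, discount factor 1/(1+y/m)^(m*t), PV):
  t = 0.5000: CF_t = 3.500000, DF = 0.979432, PV = 3.428012
  t = 1.0000: CF_t = 3.500000, DF = 0.959287, PV = 3.357504
  t = 1.5000: CF_t = 3.500000, DF = 0.939556, PV = 3.288447
  t = 2.0000: CF_t = 3.500000, DF = 0.920231, PV = 3.220810
  t = 2.5000: CF_t = 3.500000, DF = 0.901304, PV = 3.154564
  t = 3.0000: CF_t = 103.500000, DF = 0.882766, PV = 91.366270
Price P = sum_t PV_t = 107.815607


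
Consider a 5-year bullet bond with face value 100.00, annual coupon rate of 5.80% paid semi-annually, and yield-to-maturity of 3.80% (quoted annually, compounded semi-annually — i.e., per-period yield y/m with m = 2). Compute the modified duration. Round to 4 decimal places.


Coupon per period c = face * coupon_rate / m = 2.900000
Periods per year m = 2; per-period yield y/m = 0.019000
Number of cashflows N = 10
Cashflows (t years, CF_t, discount factor 1/(1+y/m)^(m*t), PV):
  t = 0.5000: CF_t = 2.900000, DF = 0.981354, PV = 2.845927
  t = 1.0000: CF_t = 2.900000, DF = 0.963056, PV = 2.792863
  t = 1.5000: CF_t = 2.900000, DF = 0.945099, PV = 2.740788
  t = 2.0000: CF_t = 2.900000, DF = 0.927477, PV = 2.689684
  t = 2.5000: CF_t = 2.900000, DF = 0.910184, PV = 2.639533
  t = 3.0000: CF_t = 2.900000, DF = 0.893213, PV = 2.590317
  t = 3.5000: CF_t = 2.900000, DF = 0.876558, PV = 2.542019
  t = 4.0000: CF_t = 2.900000, DF = 0.860214, PV = 2.494621
  t = 4.5000: CF_t = 2.900000, DF = 0.844175, PV = 2.448107
  t = 5.0000: CF_t = 102.900000, DF = 0.828434, PV = 85.245907
Price P = sum_t PV_t = 109.029765
First compute Macaulay numerator sum_t t * PV_t:
  t * PV_t at t = 0.5000: 1.422964
  t * PV_t at t = 1.0000: 2.792863
  t * PV_t at t = 1.5000: 4.111182
  t * PV_t at t = 2.0000: 5.379368
  t * PV_t at t = 2.5000: 6.598832
  t * PV_t at t = 3.0000: 7.770951
  t * PV_t at t = 3.5000: 8.897065
  t * PV_t at t = 4.0000: 9.978483
  t * PV_t at t = 4.5000: 11.016480
  t * PV_t at t = 5.0000: 426.229534
Macaulay duration D = 484.197721 / 109.029765 = 4.440968
Modified duration = D / (1 + y/m) = 4.440968 / (1 + 0.019000) = 4.358163

Answer: Modified duration = 4.3582


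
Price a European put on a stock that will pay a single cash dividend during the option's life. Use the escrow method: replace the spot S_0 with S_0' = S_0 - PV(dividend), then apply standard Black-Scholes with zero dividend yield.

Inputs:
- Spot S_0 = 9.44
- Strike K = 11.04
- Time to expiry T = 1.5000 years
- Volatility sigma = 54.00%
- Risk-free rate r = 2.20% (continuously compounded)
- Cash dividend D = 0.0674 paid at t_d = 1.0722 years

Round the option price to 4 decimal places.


Answer: Price = 3.3007

Derivation:
PV(D) = D * exp(-r * t_d) = 0.0674 * 0.97668763 = 0.06582875
S_0' = S_0 - PV(D) = 9.4400 - 0.06582875 = 9.37417125
d1 = (ln(S_0'/K) + (r + sigma^2/2)*T) / (sigma*sqrt(T)) = 0.13325999
d2 = d1 - sigma*sqrt(T) = -0.52810224
exp(-rT) = 0.96753856
N(-d1) = 0.44699388; N(-d2) = 0.70128581
P = K * exp(-rT) * N(-d2) - S_0' * N(-d1) = 11.0400 * 0.96753856 * 0.70128581 - 9.37417125 * 0.44699388 = 3.3007


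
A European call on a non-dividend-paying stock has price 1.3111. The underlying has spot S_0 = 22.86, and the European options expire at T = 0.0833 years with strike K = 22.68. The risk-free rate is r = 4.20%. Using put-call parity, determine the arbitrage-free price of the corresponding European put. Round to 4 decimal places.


Put-call parity: C - P = S_0 * exp(-qT) - K * exp(-rT).
S_0 * exp(-qT) = 22.8600 * 1.00000000 = 22.86000000
K * exp(-rT) = 22.6800 * 0.99650751 = 22.60079039
P = C - S*exp(-qT) + K*exp(-rT)
P = 1.3111 - 22.86000000 + 22.60079039 = 1.0519

Answer: Put price = 1.0519


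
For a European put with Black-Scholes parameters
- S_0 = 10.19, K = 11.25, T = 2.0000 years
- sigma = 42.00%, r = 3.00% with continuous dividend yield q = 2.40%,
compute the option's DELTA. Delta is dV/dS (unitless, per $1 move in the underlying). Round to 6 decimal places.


d1 = 0.1505779153; d2 = -0.4433917809
phi(d1) = 0.3944450702; exp(-qT) = 0.9531337871; exp(-rT) = 0.9417645336
N(-d1) = 0.4401543419
Delta = -exp(-qT) * N(-d1) = -0.9531337871 * 0.4401543419 = -0.419526

Answer: Delta = -0.419526


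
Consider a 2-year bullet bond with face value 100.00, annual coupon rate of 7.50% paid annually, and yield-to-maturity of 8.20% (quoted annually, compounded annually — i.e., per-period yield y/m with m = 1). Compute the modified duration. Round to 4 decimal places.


Answer: Modified duration = 1.7836

Derivation:
Coupon per period c = face * coupon_rate / m = 7.500000
Periods per year m = 1; per-period yield y/m = 0.082000
Number of cashflows N = 2
Cashflows (t years, CF_t, discount factor 1/(1+y/m)^(m*t), PV):
  t = 1.0000: CF_t = 7.500000, DF = 0.924214, PV = 6.931608
  t = 2.0000: CF_t = 107.500000, DF = 0.854172, PV = 91.823521
Price P = sum_t PV_t = 98.755129
First compute Macaulay numerator sum_t t * PV_t:
  t * PV_t at t = 1.0000: 6.931608
  t * PV_t at t = 2.0000: 183.647042
Macaulay duration D = 190.578650 / 98.755129 = 1.929810
Modified duration = D / (1 + y/m) = 1.929810 / (1 + 0.082000) = 1.783558


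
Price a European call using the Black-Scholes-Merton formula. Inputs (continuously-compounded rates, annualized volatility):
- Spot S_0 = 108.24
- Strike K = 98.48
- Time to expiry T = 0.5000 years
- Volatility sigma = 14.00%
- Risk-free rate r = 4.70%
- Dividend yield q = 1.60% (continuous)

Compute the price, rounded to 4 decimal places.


d1 = (ln(S/K) + (r - q + 0.5*sigma^2) * T) / (sigma * sqrt(T)) = 1.16064004
d2 = d1 - sigma * sqrt(T) = 1.06164509
exp(-rT) = 0.97677397; exp(-qT) = 0.99203191
C = S_0 * exp(-qT) * N(d1) - K * exp(-rT) * N(d2)
N(d1) = 0.87710584; N(d2) = 0.85580158
C = 108.2400 * 0.99203191 * 0.87710584 - 98.4800 * 0.97677397 * 0.85580158 = 11.8596

Answer: Price = 11.8596


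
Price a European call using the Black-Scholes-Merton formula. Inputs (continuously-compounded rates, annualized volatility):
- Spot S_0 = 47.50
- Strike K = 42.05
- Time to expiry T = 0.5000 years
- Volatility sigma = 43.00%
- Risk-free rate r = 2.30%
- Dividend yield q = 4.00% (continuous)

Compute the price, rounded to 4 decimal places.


d1 = (ln(S/K) + (r - q + 0.5*sigma^2) * T) / (sigma * sqrt(T)) = 0.52488808
d2 = d1 - sigma * sqrt(T) = 0.22083216
exp(-rT) = 0.98856587; exp(-qT) = 0.98019867
C = S_0 * exp(-qT) * N(d1) - K * exp(-rT) * N(d2)
N(d1) = 0.70016950; N(d2) = 0.58738844
C = 47.5000 * 0.98019867 * 0.70016950 - 42.0500 * 0.98856587 * 0.58738844 = 8.1822

Answer: Price = 8.1822


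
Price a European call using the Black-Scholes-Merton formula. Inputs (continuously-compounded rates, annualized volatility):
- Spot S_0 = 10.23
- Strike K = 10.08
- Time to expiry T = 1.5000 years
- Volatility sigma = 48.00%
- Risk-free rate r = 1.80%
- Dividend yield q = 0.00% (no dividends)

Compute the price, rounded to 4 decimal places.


d1 = (ln(S/K) + (r - q + 0.5*sigma^2) * T) / (sigma * sqrt(T)) = 0.36499322
d2 = d1 - sigma * sqrt(T) = -0.22288432
exp(-rT) = 0.97336124; exp(-qT) = 1.00000000
C = S_0 * exp(-qT) * N(d1) - K * exp(-rT) * N(d2)
N(d1) = 0.64244177; N(d2) = 0.41181277
C = 10.2300 * 1.00000000 * 0.64244177 - 10.0800 * 0.97336124 * 0.41181277 = 2.5317

Answer: Price = 2.5317


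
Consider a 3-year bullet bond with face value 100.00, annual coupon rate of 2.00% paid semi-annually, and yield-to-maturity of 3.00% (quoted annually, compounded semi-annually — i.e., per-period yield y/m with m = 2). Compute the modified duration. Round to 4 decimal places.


Answer: Modified duration = 2.8822

Derivation:
Coupon per period c = face * coupon_rate / m = 1.000000
Periods per year m = 2; per-period yield y/m = 0.015000
Number of cashflows N = 6
Cashflows (t years, CF_t, discount factor 1/(1+y/m)^(m*t), PV):
  t = 0.5000: CF_t = 1.000000, DF = 0.985222, PV = 0.985222
  t = 1.0000: CF_t = 1.000000, DF = 0.970662, PV = 0.970662
  t = 1.5000: CF_t = 1.000000, DF = 0.956317, PV = 0.956317
  t = 2.0000: CF_t = 1.000000, DF = 0.942184, PV = 0.942184
  t = 2.5000: CF_t = 1.000000, DF = 0.928260, PV = 0.928260
  t = 3.0000: CF_t = 101.000000, DF = 0.914542, PV = 92.368761
Price P = sum_t PV_t = 97.151406
First compute Macaulay numerator sum_t t * PV_t:
  t * PV_t at t = 0.5000: 0.492611
  t * PV_t at t = 1.0000: 0.970662
  t * PV_t at t = 1.5000: 1.434475
  t * PV_t at t = 2.0000: 1.884368
  t * PV_t at t = 2.5000: 2.320651
  t * PV_t at t = 3.0000: 277.106284
Macaulay duration D = 284.209052 / 97.151406 = 2.925424
Modified duration = D / (1 + y/m) = 2.925424 / (1 + 0.015000) = 2.882191


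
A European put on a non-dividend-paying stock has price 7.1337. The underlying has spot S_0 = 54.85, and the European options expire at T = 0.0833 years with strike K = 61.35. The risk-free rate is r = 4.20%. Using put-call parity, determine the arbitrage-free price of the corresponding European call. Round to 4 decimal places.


Put-call parity: C - P = S_0 * exp(-qT) - K * exp(-rT).
S_0 * exp(-qT) = 54.8500 * 1.00000000 = 54.85000000
K * exp(-rT) = 61.3500 * 0.99650751 = 61.13573592
C = P + S*exp(-qT) - K*exp(-rT)
C = 7.1337 + 54.85000000 - 61.13573592 = 0.8480

Answer: Call price = 0.8480


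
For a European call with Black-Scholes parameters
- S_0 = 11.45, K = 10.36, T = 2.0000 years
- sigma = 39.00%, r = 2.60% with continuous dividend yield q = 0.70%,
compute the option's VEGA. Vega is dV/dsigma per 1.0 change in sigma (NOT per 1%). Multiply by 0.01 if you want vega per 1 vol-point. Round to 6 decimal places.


Answer: Vega = 5.547028

Derivation:
d1 = 0.5260466382; d2 = -0.0254966511
phi(d1) = 0.3473921347; exp(-qT) = 0.9860975443; exp(-rT) = 0.9493288668
Vega = S * exp(-qT) * phi(d1) * sqrt(T) = 11.4500 * 0.9860975443 * 0.3473921347 * 1.4142135624 = 5.547028


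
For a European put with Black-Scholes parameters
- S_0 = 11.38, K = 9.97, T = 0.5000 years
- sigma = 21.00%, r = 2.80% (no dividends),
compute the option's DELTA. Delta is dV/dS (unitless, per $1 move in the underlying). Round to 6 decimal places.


Answer: Delta = -0.144726

Derivation:
d1 = 1.0593257247; d2 = 0.9108333007
phi(d1) = 0.2276322186; exp(-qT) = 1.0000000000; exp(-rT) = 0.9860975443
N(-d1) = 0.1447257316
Delta = -exp(-qT) * N(-d1) = -1.0000000000 * 0.1447257316 = -0.144726


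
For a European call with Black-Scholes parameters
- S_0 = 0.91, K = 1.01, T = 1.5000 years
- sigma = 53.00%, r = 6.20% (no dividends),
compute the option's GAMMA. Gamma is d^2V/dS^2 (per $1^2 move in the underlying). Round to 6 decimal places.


d1 = 0.3072091335; d2 = -0.3419056483
phi(d1) = 0.3805539749; exp(-qT) = 1.0000000000; exp(-rT) = 0.9111935003
Gamma = exp(-qT) * phi(d1) / (S * sigma * sqrt(T)) = 1.0000000000 * 0.3805539749 / (0.9100 * 0.5300 * 1.2247448714) = 0.644248

Answer: Gamma = 0.644248


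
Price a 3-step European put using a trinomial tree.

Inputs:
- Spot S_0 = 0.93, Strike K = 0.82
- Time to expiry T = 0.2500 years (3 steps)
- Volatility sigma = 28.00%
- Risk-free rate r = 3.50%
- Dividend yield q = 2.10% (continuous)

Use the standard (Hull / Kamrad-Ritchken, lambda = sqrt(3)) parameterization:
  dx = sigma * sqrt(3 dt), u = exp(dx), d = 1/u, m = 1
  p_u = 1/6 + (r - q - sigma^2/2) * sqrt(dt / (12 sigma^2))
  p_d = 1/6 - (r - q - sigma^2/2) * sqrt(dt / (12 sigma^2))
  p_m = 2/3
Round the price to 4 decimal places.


Answer: Price = V(0,0) = 0.0109

Derivation:
dt = T/N = 0.083333; dx = sigma*sqrt(3*dt) = 0.140000
u = exp(dx) = 1.150274; d = 1/u = 0.869358
p_u = 0.159167, p_m = 0.666667, p_d = 0.174167
Discount per step: exp(-r*dt) = 0.997088
Stock lattice S(k, j) with j the centered position index:
  k=0: S(0,+0) = 0.9300
  k=1: S(1,-1) = 0.8085; S(1,+0) = 0.9300; S(1,+1) = 1.0698
  k=2: S(2,-2) = 0.7029; S(2,-1) = 0.8085; S(2,+0) = 0.9300; S(2,+1) = 1.0698; S(2,+2) = 1.2305
  k=3: S(3,-3) = 0.6111; S(3,-2) = 0.7029; S(3,-1) = 0.8085; S(3,+0) = 0.9300; S(3,+1) = 1.0698; S(3,+2) = 1.2305; S(3,+3) = 1.4154
Terminal payoffs V(N, j) = max(K - S_T, 0):
  V(3,-3) = 0.208946; V(3,-2) = 0.117121; V(3,-1) = 0.011497; V(3,+0) = 0.000000; V(3,+1) = 0.000000; V(3,+2) = 0.000000; V(3,+3) = 0.000000
Backward induction: V(k, j) = exp(-r*dt) * [p_u * V(k+1, j+1) + p_m * V(k+1, j) + p_d * V(k+1, j-1)]
  V(2,-2) = exp(-r*dt) * [p_u*0.011497 + p_m*0.117121 + p_d*0.208946] = 0.115963
  V(2,-1) = exp(-r*dt) * [p_u*0.000000 + p_m*0.011497 + p_d*0.117121] = 0.027981
  V(2,+0) = exp(-r*dt) * [p_u*0.000000 + p_m*0.000000 + p_d*0.011497] = 0.001997
  V(2,+1) = exp(-r*dt) * [p_u*0.000000 + p_m*0.000000 + p_d*0.000000] = 0.000000
  V(2,+2) = exp(-r*dt) * [p_u*0.000000 + p_m*0.000000 + p_d*0.000000] = 0.000000
  V(1,-1) = exp(-r*dt) * [p_u*0.001997 + p_m*0.027981 + p_d*0.115963] = 0.039055
  V(1,+0) = exp(-r*dt) * [p_u*0.000000 + p_m*0.001997 + p_d*0.027981] = 0.006186
  V(1,+1) = exp(-r*dt) * [p_u*0.000000 + p_m*0.000000 + p_d*0.001997] = 0.000347
  V(0,+0) = exp(-r*dt) * [p_u*0.000347 + p_m*0.006186 + p_d*0.039055] = 0.010950


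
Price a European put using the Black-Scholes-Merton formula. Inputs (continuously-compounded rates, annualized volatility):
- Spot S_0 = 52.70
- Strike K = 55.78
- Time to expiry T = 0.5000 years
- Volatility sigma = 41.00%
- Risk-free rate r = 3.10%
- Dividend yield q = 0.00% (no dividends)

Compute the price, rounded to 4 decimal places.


Answer: Price = 7.3754

Derivation:
d1 = (ln(S/K) + (r - q + 0.5*sigma^2) * T) / (sigma * sqrt(T)) = 0.00250100
d2 = d1 - sigma * sqrt(T) = -0.28741278
exp(-rT) = 0.98461951; exp(-qT) = 1.00000000
P = K * exp(-rT) * N(-d2) - S_0 * exp(-qT) * N(-d1)
N(-d1) = 0.49900225; N(-d2) = 0.61310186
P = 55.7800 * 0.98461951 * 0.61310186 - 52.7000 * 1.00000000 * 0.49900225 = 7.3754


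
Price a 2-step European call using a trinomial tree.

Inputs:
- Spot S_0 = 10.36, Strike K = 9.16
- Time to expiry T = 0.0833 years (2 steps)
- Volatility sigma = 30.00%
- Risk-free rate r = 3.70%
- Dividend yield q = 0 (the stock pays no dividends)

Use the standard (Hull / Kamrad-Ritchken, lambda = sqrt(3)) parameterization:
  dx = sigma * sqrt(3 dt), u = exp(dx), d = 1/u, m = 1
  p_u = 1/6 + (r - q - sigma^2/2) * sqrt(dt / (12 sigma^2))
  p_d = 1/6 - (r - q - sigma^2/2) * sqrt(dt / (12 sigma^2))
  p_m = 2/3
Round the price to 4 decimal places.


Answer: Price = V(0,0) = 1.2502

Derivation:
dt = T/N = 0.041650; dx = sigma*sqrt(3*dt) = 0.106045
u = exp(dx) = 1.111872; d = 1/u = 0.899384
p_u = 0.165096, p_m = 0.666667, p_d = 0.168238
Discount per step: exp(-r*dt) = 0.998460
Stock lattice S(k, j) with j the centered position index:
  k=0: S(0,+0) = 10.3600
  k=1: S(1,-1) = 9.3176; S(1,+0) = 10.3600; S(1,+1) = 11.5190
  k=2: S(2,-2) = 8.3801; S(2,-1) = 9.3176; S(2,+0) = 10.3600; S(2,+1) = 11.5190; S(2,+2) = 12.8076
Terminal payoffs V(N, j) = max(S_T - K, 0):
  V(2,-2) = 0.000000; V(2,-1) = 0.157622; V(2,+0) = 1.200000; V(2,+1) = 2.358991; V(2,+2) = 3.647640
Backward induction: V(k, j) = exp(-r*dt) * [p_u * V(k+1, j+1) + p_m * V(k+1, j) + p_d * V(k+1, j-1)]
  V(1,-1) = exp(-r*dt) * [p_u*1.200000 + p_m*0.157622 + p_d*0.000000] = 0.302729
  V(1,+0) = exp(-r*dt) * [p_u*2.358991 + p_m*1.200000 + p_d*0.157622] = 1.214105
  V(1,+1) = exp(-r*dt) * [p_u*3.647640 + p_m*2.358991 + p_d*1.200000] = 2.373095
  V(0,+0) = exp(-r*dt) * [p_u*2.373095 + p_m*1.214105 + p_d*0.302729] = 1.250193


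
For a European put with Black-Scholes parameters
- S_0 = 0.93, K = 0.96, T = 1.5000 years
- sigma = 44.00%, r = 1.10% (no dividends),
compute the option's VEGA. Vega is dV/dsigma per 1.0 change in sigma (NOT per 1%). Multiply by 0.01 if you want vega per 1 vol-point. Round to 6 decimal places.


d1 = 0.2411472580; d2 = -0.2977404854
phi(d1) = 0.3875096477; exp(-qT) = 1.0000000000; exp(-rT) = 0.9836353794
Vega = S * exp(-qT) * phi(d1) * sqrt(T) = 0.9300 * 1.0000000000 * 0.3875096477 * 1.2247448714 = 0.441378

Answer: Vega = 0.441378


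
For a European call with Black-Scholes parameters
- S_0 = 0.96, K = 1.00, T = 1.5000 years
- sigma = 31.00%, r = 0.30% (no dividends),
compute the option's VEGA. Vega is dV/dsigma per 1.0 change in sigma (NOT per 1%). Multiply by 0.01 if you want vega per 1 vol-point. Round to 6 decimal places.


d1 = 0.0941684088; d2 = -0.2855025013
phi(d1) = 0.3971773479; exp(-qT) = 1.0000000000; exp(-rT) = 0.9955101098
Vega = S * exp(-qT) * phi(d1) * sqrt(T) = 0.9600 * 1.0000000000 * 0.3971773479 * 1.2247448714 = 0.466983

Answer: Vega = 0.466983


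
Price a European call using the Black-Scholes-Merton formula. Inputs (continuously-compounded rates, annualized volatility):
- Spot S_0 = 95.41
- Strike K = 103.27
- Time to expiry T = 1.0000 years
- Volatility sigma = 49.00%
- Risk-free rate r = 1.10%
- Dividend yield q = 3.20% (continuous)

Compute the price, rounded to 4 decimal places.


d1 = (ln(S/K) + (r - q + 0.5*sigma^2) * T) / (sigma * sqrt(T)) = 0.04058465
d2 = d1 - sigma * sqrt(T) = -0.44941535
exp(-rT) = 0.98906028; exp(-qT) = 0.96850658
C = S_0 * exp(-qT) * N(d1) - K * exp(-rT) * N(d2)
N(d1) = 0.51618649; N(d2) = 0.32656603
C = 95.4100 * 0.96850658 * 0.51618649 - 103.2700 * 0.98906028 * 0.32656603 = 14.3428

Answer: Price = 14.3428


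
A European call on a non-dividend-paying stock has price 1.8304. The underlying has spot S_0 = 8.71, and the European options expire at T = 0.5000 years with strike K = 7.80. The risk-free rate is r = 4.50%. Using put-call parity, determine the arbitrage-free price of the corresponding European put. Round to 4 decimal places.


Put-call parity: C - P = S_0 * exp(-qT) - K * exp(-rT).
S_0 * exp(-qT) = 8.7100 * 1.00000000 = 8.71000000
K * exp(-rT) = 7.8000 * 0.97775124 = 7.62645965
P = C - S*exp(-qT) + K*exp(-rT)
P = 1.8304 - 8.71000000 + 7.62645965 = 0.7469

Answer: Put price = 0.7469


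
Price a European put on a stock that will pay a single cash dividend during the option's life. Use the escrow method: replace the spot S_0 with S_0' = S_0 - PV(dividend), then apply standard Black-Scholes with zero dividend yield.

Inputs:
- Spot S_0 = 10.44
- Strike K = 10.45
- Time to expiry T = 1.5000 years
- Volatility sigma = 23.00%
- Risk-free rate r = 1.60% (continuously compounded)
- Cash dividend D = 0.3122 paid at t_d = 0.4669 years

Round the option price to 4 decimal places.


PV(D) = D * exp(-r * t_d) = 0.3122 * 0.99255743 = 0.30987643
S_0' = S_0 - PV(D) = 10.4400 - 0.30987643 = 10.13012357
d1 = (ln(S_0'/K) + (r + sigma^2/2)*T) / (sigma*sqrt(T)) = 0.11568173
d2 = d1 - sigma*sqrt(T) = -0.16600959
exp(-rT) = 0.97628571
N(-d1) = 0.45395239; N(-d2) = 0.56592530
P = K * exp(-rT) * N(-d2) - S_0' * N(-d1) = 10.4500 * 0.97628571 * 0.56592530 - 10.13012357 * 0.45395239 = 1.1751

Answer: Price = 1.1751


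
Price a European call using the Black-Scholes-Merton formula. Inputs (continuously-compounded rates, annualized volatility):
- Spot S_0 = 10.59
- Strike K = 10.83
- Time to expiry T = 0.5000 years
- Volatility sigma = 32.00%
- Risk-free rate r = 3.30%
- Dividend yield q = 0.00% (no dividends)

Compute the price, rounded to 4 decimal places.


d1 = (ln(S/K) + (r - q + 0.5*sigma^2) * T) / (sigma * sqrt(T)) = 0.08701876
d2 = d1 - sigma * sqrt(T) = -0.13925541
exp(-rT) = 0.98363538; exp(-qT) = 1.00000000
C = S_0 * exp(-qT) * N(d1) - K * exp(-rT) * N(d2)
N(d1) = 0.53467170; N(d2) = 0.44462416
C = 10.5900 * 1.00000000 * 0.53467170 - 10.8300 * 0.98363538 * 0.44462416 = 0.9257

Answer: Price = 0.9257


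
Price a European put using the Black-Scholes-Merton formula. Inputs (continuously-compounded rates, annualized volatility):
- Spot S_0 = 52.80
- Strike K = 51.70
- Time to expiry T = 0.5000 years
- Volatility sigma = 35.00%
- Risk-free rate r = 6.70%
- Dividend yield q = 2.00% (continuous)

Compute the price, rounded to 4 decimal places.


Answer: Price = 3.9779

Derivation:
d1 = (ln(S/K) + (r - q + 0.5*sigma^2) * T) / (sigma * sqrt(T)) = 0.30376665
d2 = d1 - sigma * sqrt(T) = 0.05627927
exp(-rT) = 0.96705491; exp(-qT) = 0.99004983
P = K * exp(-rT) * N(-d2) - S_0 * exp(-qT) * N(-d1)
N(-d1) = 0.38065284; N(-d2) = 0.47755967
P = 51.7000 * 0.96705491 * 0.47755967 - 52.8000 * 0.99004983 * 0.38065284 = 3.9779


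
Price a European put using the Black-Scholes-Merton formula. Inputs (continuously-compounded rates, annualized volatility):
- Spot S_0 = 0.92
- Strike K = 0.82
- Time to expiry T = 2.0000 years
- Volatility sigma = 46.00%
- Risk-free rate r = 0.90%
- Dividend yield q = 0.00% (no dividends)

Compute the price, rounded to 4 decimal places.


d1 = (ln(S/K) + (r - q + 0.5*sigma^2) * T) / (sigma * sqrt(T)) = 0.52982178
d2 = d1 - sigma * sqrt(T) = -0.12071646
exp(-rT) = 0.98216103; exp(-qT) = 1.00000000
P = K * exp(-rT) * N(-d2) - S_0 * exp(-qT) * N(-d1)
N(-d1) = 0.29811775; N(-d2) = 0.54804219
P = 0.8200 * 0.98216103 * 0.54804219 - 0.9200 * 1.00000000 * 0.29811775 = 0.1671

Answer: Price = 0.1671


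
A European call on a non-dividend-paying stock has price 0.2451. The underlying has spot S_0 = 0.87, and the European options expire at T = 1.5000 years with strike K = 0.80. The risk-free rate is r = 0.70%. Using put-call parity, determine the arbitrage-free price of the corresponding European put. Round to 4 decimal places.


Put-call parity: C - P = S_0 * exp(-qT) - K * exp(-rT).
S_0 * exp(-qT) = 0.8700 * 1.00000000 = 0.87000000
K * exp(-rT) = 0.8000 * 0.98955493 = 0.79164395
P = C - S*exp(-qT) + K*exp(-rT)
P = 0.2451 - 0.87000000 + 0.79164395 = 0.1667

Answer: Put price = 0.1667


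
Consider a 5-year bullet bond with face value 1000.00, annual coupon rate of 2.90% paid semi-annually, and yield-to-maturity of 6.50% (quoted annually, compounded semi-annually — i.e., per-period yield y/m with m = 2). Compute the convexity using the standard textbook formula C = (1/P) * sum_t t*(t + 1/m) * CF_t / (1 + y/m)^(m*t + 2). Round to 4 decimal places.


Coupon per period c = face * coupon_rate / m = 14.500000
Periods per year m = 2; per-period yield y/m = 0.032500
Number of cashflows N = 10
Cashflows (t years, CF_t, discount factor 1/(1+y/m)^(m*t), PV):
  t = 0.5000: CF_t = 14.500000, DF = 0.968523, PV = 14.043584
  t = 1.0000: CF_t = 14.500000, DF = 0.938037, PV = 13.601534
  t = 1.5000: CF_t = 14.500000, DF = 0.908510, PV = 13.173398
  t = 2.0000: CF_t = 14.500000, DF = 0.879913, PV = 12.758739
  t = 2.5000: CF_t = 14.500000, DF = 0.852216, PV = 12.357132
  t = 3.0000: CF_t = 14.500000, DF = 0.825391, PV = 11.968167
  t = 3.5000: CF_t = 14.500000, DF = 0.799410, PV = 11.591445
  t = 4.0000: CF_t = 14.500000, DF = 0.774247, PV = 11.226581
  t = 4.5000: CF_t = 14.500000, DF = 0.749876, PV = 10.873202
  t = 5.0000: CF_t = 1014.500000, DF = 0.726272, PV = 736.803106
Price P = sum_t PV_t = 848.396889
Convexity numerator sum_t t*(t + 1/m) * CF_t / (1+y/m)^(m*t + 2):
  t = 0.5000: term = 6.586699
  t = 1.0000: term = 19.138109
  t = 1.5000: term = 37.071397
  t = 2.0000: term = 59.840835
  t = 2.5000: term = 86.935838
  t = 3.0000: term = 117.879102
  t = 3.5000: term = 152.224829
  t = 4.0000: term = 189.557034
  t = 4.5000: term = 229.487934
  t = 5.0000: term = 19006.581895
Convexity = (1/P) * sum = 19905.303672 / 848.396889 = 23.462254

Answer: Convexity = 23.4623


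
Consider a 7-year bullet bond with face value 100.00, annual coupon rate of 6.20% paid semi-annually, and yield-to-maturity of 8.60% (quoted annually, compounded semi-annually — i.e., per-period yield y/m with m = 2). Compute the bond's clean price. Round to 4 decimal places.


Answer: Price = 87.5717

Derivation:
Coupon per period c = face * coupon_rate / m = 3.100000
Periods per year m = 2; per-period yield y/m = 0.043000
Number of cashflows N = 14
Cashflows (t years, CF_t, discount factor 1/(1+y/m)^(m*t), PV):
  t = 0.5000: CF_t = 3.100000, DF = 0.958773, PV = 2.972196
  t = 1.0000: CF_t = 3.100000, DF = 0.919245, PV = 2.849660
  t = 1.5000: CF_t = 3.100000, DF = 0.881347, PV = 2.732177
  t = 2.0000: CF_t = 3.100000, DF = 0.845012, PV = 2.619537
  t = 2.5000: CF_t = 3.100000, DF = 0.810174, PV = 2.511540
  t = 3.0000: CF_t = 3.100000, DF = 0.776773, PV = 2.407996
  t = 3.5000: CF_t = 3.100000, DF = 0.744749, PV = 2.308721
  t = 4.0000: CF_t = 3.100000, DF = 0.714045, PV = 2.213539
  t = 4.5000: CF_t = 3.100000, DF = 0.684607, PV = 2.122281
  t = 5.0000: CF_t = 3.100000, DF = 0.656382, PV = 2.034785
  t = 5.5000: CF_t = 3.100000, DF = 0.629322, PV = 1.950897
  t = 6.0000: CF_t = 3.100000, DF = 0.603376, PV = 1.870467
  t = 6.5000: CF_t = 3.100000, DF = 0.578501, PV = 1.793353
  t = 7.0000: CF_t = 103.100000, DF = 0.554651, PV = 57.184503
Price P = sum_t PV_t = 87.571652


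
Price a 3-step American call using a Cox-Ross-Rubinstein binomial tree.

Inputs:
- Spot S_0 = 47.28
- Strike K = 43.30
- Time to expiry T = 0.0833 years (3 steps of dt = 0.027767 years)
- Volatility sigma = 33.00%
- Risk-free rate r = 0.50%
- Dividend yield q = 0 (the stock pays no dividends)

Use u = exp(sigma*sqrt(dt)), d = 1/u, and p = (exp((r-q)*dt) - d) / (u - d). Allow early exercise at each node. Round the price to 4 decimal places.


dt = T/N = 0.027767
u = exp(sigma*sqrt(dt)) = 1.056529; d = 1/u = 0.946496
p = (exp((r-q)*dt) - d) / (u - d) = 0.487518
Discount per step: exp(-r*dt) = 0.999861
Stock lattice S(k, i) with i counting down-moves:
  k=0: S(0,0) = 47.2800
  k=1: S(1,0) = 49.9527; S(1,1) = 44.7503
  k=2: S(2,0) = 52.7765; S(2,1) = 47.2800; S(2,2) = 42.3560
  k=3: S(3,0) = 55.7599; S(3,1) = 49.9527; S(3,2) = 44.7503; S(3,3) = 40.0897
Terminal payoffs V(N, i) = max(S_T - K, 0):
  V(3,0) = 12.459866; V(3,1) = 6.652691; V(3,2) = 1.450310; V(3,3) = 0.000000
Backward induction: V(k, i) = exp(-r*dt) * [p * V(k+1, i) + (1-p) * V(k+1, i+1)]; then take max(V_cont, immediate exercise) for American.
  V(2,0) = exp(-r*dt) * [p*12.459866 + (1-p)*6.652691] = 9.482477; exercise = 9.476466; V(2,0) = max -> 9.482477
  V(2,1) = exp(-r*dt) * [p*6.652691 + (1-p)*1.450310] = 3.986011; exercise = 3.980000; V(2,1) = max -> 3.986011
  V(2,2) = exp(-r*dt) * [p*1.450310 + (1-p)*0.000000] = 0.706954; exercise = 0.000000; V(2,2) = max -> 0.706954
  V(1,0) = exp(-r*dt) * [p*9.482477 + (1-p)*3.986011] = 6.664712; exercise = 6.652691; V(1,0) = max -> 6.664712
  V(1,1) = exp(-r*dt) * [p*3.986011 + (1-p)*0.706954] = 2.305233; exercise = 1.450310; V(1,1) = max -> 2.305233
  V(0,0) = exp(-r*dt) * [p*6.664712 + (1-p)*2.305233] = 4.429943; exercise = 3.980000; V(0,0) = max -> 4.429943

Answer: Price = V(0,0) = 4.4299


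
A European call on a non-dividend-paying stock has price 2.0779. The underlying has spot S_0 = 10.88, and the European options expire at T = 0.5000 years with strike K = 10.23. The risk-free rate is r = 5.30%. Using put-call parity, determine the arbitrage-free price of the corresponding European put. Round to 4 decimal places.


Answer: Put price = 1.1604

Derivation:
Put-call parity: C - P = S_0 * exp(-qT) - K * exp(-rT).
S_0 * exp(-qT) = 10.8800 * 1.00000000 = 10.88000000
K * exp(-rT) = 10.2300 * 0.97384804 = 9.96246549
P = C - S*exp(-qT) + K*exp(-rT)
P = 2.0779 - 10.88000000 + 9.96246549 = 1.1604


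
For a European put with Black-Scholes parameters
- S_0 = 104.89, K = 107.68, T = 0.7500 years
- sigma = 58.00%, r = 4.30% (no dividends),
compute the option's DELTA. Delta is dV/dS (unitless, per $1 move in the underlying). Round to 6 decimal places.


d1 = 0.2630891926; d2 = -0.2392055416
phi(d1) = 0.3853718777; exp(-qT) = 1.0000000000; exp(-rT) = 0.9682644857
N(-d1) = 0.3962409168
Delta = -exp(-qT) * N(-d1) = -1.0000000000 * 0.3962409168 = -0.396241

Answer: Delta = -0.396241


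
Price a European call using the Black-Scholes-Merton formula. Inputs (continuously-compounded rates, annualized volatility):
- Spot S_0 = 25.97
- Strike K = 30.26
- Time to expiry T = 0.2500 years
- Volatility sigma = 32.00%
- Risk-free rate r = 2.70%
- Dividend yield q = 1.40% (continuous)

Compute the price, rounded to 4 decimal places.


Answer: Price = 0.4191

Derivation:
d1 = (ln(S/K) + (r - q + 0.5*sigma^2) * T) / (sigma * sqrt(T)) = -0.85521677
d2 = d1 - sigma * sqrt(T) = -1.01521677
exp(-rT) = 0.99327273; exp(-qT) = 0.99650612
C = S_0 * exp(-qT) * N(d1) - K * exp(-rT) * N(d2)
N(d1) = 0.19621558; N(d2) = 0.15500125
C = 25.9700 * 0.99650612 * 0.19621558 - 30.2600 * 0.99327273 * 0.15500125 = 0.4191


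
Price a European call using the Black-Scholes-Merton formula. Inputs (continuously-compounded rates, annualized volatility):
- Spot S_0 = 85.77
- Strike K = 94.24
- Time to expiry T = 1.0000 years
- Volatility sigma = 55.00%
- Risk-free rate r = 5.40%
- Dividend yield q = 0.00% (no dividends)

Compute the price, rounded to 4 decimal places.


Answer: Price = 17.2572

Derivation:
d1 = (ln(S/K) + (r - q + 0.5*sigma^2) * T) / (sigma * sqrt(T)) = 0.20195377
d2 = d1 - sigma * sqrt(T) = -0.34804623
exp(-rT) = 0.94743211; exp(-qT) = 1.00000000
C = S_0 * exp(-qT) * N(d1) - K * exp(-rT) * N(d2)
N(d1) = 0.58002357; N(d2) = 0.36390273
C = 85.7700 * 1.00000000 * 0.58002357 - 94.2400 * 0.94743211 * 0.36390273 = 17.2572


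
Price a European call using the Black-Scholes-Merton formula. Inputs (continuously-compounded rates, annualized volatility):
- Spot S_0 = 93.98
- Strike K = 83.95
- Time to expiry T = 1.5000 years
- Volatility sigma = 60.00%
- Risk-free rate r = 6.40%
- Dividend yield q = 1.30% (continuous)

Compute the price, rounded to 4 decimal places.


d1 = (ln(S/K) + (r - q + 0.5*sigma^2) * T) / (sigma * sqrt(T)) = 0.62511061
d2 = d1 - sigma * sqrt(T) = -0.10973631
exp(-rT) = 0.90846402; exp(-qT) = 0.98068890
C = S_0 * exp(-qT) * N(d1) - K * exp(-rT) * N(d2)
N(d1) = 0.73405077; N(d2) = 0.45630925
C = 93.9800 * 0.98068890 * 0.73405077 - 83.9500 * 0.90846402 * 0.45630925 = 32.8532

Answer: Price = 32.8532


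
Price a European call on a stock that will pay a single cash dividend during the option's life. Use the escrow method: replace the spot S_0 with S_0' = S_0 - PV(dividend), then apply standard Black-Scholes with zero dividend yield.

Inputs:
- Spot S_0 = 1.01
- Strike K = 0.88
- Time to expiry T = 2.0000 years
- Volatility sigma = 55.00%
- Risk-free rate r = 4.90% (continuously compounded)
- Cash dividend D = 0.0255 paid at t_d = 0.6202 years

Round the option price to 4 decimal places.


Answer: Price = 0.3729

Derivation:
PV(D) = D * exp(-r * t_d) = 0.0255 * 0.97006733 = 0.02473672
S_0' = S_0 - PV(D) = 1.0100 - 0.02473672 = 0.98526328
d1 = (ln(S_0'/K) + (r + sigma^2/2)*T) / (sigma*sqrt(T)) = 0.66016388
d2 = d1 - sigma*sqrt(T) = -0.11765358
exp(-rT) = 0.90664890
N(d1) = 0.74542567; N(d2) = 0.45317107
C = S_0' * N(d1) - K * exp(-rT) * N(d2) = 0.98526328 * 0.74542567 - 0.8800 * 0.90664890 * 0.45317107 = 0.3729


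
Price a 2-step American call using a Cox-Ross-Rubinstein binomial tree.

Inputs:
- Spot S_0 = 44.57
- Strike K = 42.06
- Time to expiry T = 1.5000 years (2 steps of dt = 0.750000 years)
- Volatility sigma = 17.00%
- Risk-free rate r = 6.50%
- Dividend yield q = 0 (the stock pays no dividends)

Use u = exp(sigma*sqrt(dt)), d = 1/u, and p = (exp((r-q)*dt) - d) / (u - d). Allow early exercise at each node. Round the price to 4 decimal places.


Answer: Price = V(0,0) = 7.5036

Derivation:
dt = T/N = 0.750000
u = exp(sigma*sqrt(dt)) = 1.158614; d = 1/u = 0.863100
p = (exp((r-q)*dt) - d) / (u - d) = 0.632315
Discount per step: exp(-r*dt) = 0.952419
Stock lattice S(k, i) with i counting down-moves:
  k=0: S(0,0) = 44.5700
  k=1: S(1,0) = 51.6394; S(1,1) = 38.4684
  k=2: S(2,0) = 59.8301; S(2,1) = 44.5700; S(2,2) = 33.2021
Terminal payoffs V(N, i) = max(S_T - K, 0):
  V(2,0) = 17.770145; V(2,1) = 2.510000; V(2,2) = 0.000000
Backward induction: V(k, i) = exp(-r*dt) * [p * V(k+1, i) + (1-p) * V(k+1, i+1)]; then take max(V_cont, immediate exercise) for American.
  V(1,0) = exp(-r*dt) * [p*17.770145 + (1-p)*2.510000] = 11.580667; exercise = 9.579419; V(1,0) = max -> 11.580667
  V(1,1) = exp(-r*dt) * [p*2.510000 + (1-p)*0.000000] = 1.511594; exercise = 0.000000; V(1,1) = max -> 1.511594
  V(0,0) = exp(-r*dt) * [p*11.580667 + (1-p)*1.511594] = 7.503554; exercise = 2.510000; V(0,0) = max -> 7.503554


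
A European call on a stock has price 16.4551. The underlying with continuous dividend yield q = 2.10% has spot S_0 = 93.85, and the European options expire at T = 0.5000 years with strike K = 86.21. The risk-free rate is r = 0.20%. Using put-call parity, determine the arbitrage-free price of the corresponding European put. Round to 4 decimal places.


Answer: Put price = 9.7092

Derivation:
Put-call parity: C - P = S_0 * exp(-qT) - K * exp(-rT).
S_0 * exp(-qT) = 93.8500 * 0.98955493 = 92.86973042
K * exp(-rT) = 86.2100 * 0.99900050 = 86.12383309
P = C - S*exp(-qT) + K*exp(-rT)
P = 16.4551 - 92.86973042 + 86.12383309 = 9.7092


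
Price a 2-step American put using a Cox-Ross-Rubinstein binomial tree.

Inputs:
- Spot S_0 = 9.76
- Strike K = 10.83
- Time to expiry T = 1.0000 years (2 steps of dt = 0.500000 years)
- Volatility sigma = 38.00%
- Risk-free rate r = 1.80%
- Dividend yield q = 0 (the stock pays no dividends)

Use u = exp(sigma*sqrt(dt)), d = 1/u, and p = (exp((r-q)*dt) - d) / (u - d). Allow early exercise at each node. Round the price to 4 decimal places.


Answer: Price = V(0,0) = 2.0973

Derivation:
dt = T/N = 0.500000
u = exp(sigma*sqrt(dt)) = 1.308263; d = 1/u = 0.764372
p = (exp((r-q)*dt) - d) / (u - d) = 0.449848
Discount per step: exp(-r*dt) = 0.991040
Stock lattice S(k, i) with i counting down-moves:
  k=0: S(0,0) = 9.7600
  k=1: S(1,0) = 12.7687; S(1,1) = 7.4603
  k=2: S(2,0) = 16.7048; S(2,1) = 9.7600; S(2,2) = 5.7024
Terminal payoffs V(N, i) = max(K - S_T, 0):
  V(2,0) = 0.000000; V(2,1) = 1.070000; V(2,2) = 5.127577
Backward induction: V(k, i) = exp(-r*dt) * [p * V(k+1, i) + (1-p) * V(k+1, i+1)]; then take max(V_cont, immediate exercise) for American.
  V(1,0) = exp(-r*dt) * [p*0.000000 + (1-p)*1.070000] = 0.583388; exercise = 0.000000; V(1,0) = max -> 0.583388
  V(1,1) = exp(-r*dt) * [p*1.070000 + (1-p)*5.127577] = 3.272696; exercise = 3.369728; V(1,1) = max -> 3.369728
  V(0,0) = exp(-r*dt) * [p*0.583388 + (1-p)*3.369728] = 2.097337; exercise = 1.070000; V(0,0) = max -> 2.097337


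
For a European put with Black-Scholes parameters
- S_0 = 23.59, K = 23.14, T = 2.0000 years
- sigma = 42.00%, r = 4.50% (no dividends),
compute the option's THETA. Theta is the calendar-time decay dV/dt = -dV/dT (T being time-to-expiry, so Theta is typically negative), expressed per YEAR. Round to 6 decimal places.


Answer: Theta = -0.726186

Derivation:
d1 = 0.4809339155; d2 = -0.1130357807
phi(d1) = 0.3553730313; exp(-qT) = 1.0000000000; exp(-rT) = 0.9139311853
Theta = -S*exp(-qT)*phi(d1)*sigma/(2*sqrt(T)) + r*K*exp(-rT)*N(-d2) - q*S*exp(-qT)*N(-d1)
N(-d1) = 0.3152817337; N(-d2) = 0.5449989060; sqrt(T) = 1.4142135624
Term 1 = -23.5900 * 1.0000000000 * 0.3553730313 * 0.4200 / (2 * 1.4142135624) = -1.2448490854
Term 2 = 0.0450 * 23.1400 * 0.9139311853 * 0.5449989060 = 0.5186626749
Term 3 = 0 (no dividend yield, q = 0)
Theta = -1.2448490854 + (0.5186626749) + (0.0000000000) = -0.726186
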